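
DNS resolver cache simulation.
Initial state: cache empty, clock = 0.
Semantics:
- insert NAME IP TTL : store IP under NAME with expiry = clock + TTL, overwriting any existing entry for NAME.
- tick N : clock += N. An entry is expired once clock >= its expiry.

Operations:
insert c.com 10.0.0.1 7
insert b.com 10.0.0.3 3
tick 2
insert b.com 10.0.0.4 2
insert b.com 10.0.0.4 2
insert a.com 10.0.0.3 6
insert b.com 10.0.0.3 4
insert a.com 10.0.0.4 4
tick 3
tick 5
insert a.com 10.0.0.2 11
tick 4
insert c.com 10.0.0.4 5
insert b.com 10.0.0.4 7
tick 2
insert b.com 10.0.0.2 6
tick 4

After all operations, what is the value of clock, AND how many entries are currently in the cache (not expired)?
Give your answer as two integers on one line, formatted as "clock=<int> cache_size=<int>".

Op 1: insert c.com -> 10.0.0.1 (expiry=0+7=7). clock=0
Op 2: insert b.com -> 10.0.0.3 (expiry=0+3=3). clock=0
Op 3: tick 2 -> clock=2.
Op 4: insert b.com -> 10.0.0.4 (expiry=2+2=4). clock=2
Op 5: insert b.com -> 10.0.0.4 (expiry=2+2=4). clock=2
Op 6: insert a.com -> 10.0.0.3 (expiry=2+6=8). clock=2
Op 7: insert b.com -> 10.0.0.3 (expiry=2+4=6). clock=2
Op 8: insert a.com -> 10.0.0.4 (expiry=2+4=6). clock=2
Op 9: tick 3 -> clock=5.
Op 10: tick 5 -> clock=10. purged={a.com,b.com,c.com}
Op 11: insert a.com -> 10.0.0.2 (expiry=10+11=21). clock=10
Op 12: tick 4 -> clock=14.
Op 13: insert c.com -> 10.0.0.4 (expiry=14+5=19). clock=14
Op 14: insert b.com -> 10.0.0.4 (expiry=14+7=21). clock=14
Op 15: tick 2 -> clock=16.
Op 16: insert b.com -> 10.0.0.2 (expiry=16+6=22). clock=16
Op 17: tick 4 -> clock=20. purged={c.com}
Final clock = 20
Final cache (unexpired): {a.com,b.com} -> size=2

Answer: clock=20 cache_size=2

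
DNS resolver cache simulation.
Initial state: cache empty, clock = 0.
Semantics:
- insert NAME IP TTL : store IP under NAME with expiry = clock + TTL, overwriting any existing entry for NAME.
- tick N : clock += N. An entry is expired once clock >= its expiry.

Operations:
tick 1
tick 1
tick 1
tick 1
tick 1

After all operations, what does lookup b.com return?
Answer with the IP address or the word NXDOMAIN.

Answer: NXDOMAIN

Derivation:
Op 1: tick 1 -> clock=1.
Op 2: tick 1 -> clock=2.
Op 3: tick 1 -> clock=3.
Op 4: tick 1 -> clock=4.
Op 5: tick 1 -> clock=5.
lookup b.com: not in cache (expired or never inserted)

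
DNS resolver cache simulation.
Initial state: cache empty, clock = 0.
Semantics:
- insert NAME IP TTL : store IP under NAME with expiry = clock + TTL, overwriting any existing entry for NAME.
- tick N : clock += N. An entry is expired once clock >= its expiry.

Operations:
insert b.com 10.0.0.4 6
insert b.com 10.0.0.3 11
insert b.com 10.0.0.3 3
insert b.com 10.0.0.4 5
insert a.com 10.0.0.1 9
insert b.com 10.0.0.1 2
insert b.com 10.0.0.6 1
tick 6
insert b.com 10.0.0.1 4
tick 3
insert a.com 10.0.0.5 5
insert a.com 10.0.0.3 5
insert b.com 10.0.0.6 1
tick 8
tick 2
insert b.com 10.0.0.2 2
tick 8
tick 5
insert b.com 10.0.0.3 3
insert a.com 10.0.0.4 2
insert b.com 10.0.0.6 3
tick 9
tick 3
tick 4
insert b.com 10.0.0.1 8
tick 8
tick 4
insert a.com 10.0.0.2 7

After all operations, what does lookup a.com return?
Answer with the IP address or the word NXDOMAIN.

Answer: 10.0.0.2

Derivation:
Op 1: insert b.com -> 10.0.0.4 (expiry=0+6=6). clock=0
Op 2: insert b.com -> 10.0.0.3 (expiry=0+11=11). clock=0
Op 3: insert b.com -> 10.0.0.3 (expiry=0+3=3). clock=0
Op 4: insert b.com -> 10.0.0.4 (expiry=0+5=5). clock=0
Op 5: insert a.com -> 10.0.0.1 (expiry=0+9=9). clock=0
Op 6: insert b.com -> 10.0.0.1 (expiry=0+2=2). clock=0
Op 7: insert b.com -> 10.0.0.6 (expiry=0+1=1). clock=0
Op 8: tick 6 -> clock=6. purged={b.com}
Op 9: insert b.com -> 10.0.0.1 (expiry=6+4=10). clock=6
Op 10: tick 3 -> clock=9. purged={a.com}
Op 11: insert a.com -> 10.0.0.5 (expiry=9+5=14). clock=9
Op 12: insert a.com -> 10.0.0.3 (expiry=9+5=14). clock=9
Op 13: insert b.com -> 10.0.0.6 (expiry=9+1=10). clock=9
Op 14: tick 8 -> clock=17. purged={a.com,b.com}
Op 15: tick 2 -> clock=19.
Op 16: insert b.com -> 10.0.0.2 (expiry=19+2=21). clock=19
Op 17: tick 8 -> clock=27. purged={b.com}
Op 18: tick 5 -> clock=32.
Op 19: insert b.com -> 10.0.0.3 (expiry=32+3=35). clock=32
Op 20: insert a.com -> 10.0.0.4 (expiry=32+2=34). clock=32
Op 21: insert b.com -> 10.0.0.6 (expiry=32+3=35). clock=32
Op 22: tick 9 -> clock=41. purged={a.com,b.com}
Op 23: tick 3 -> clock=44.
Op 24: tick 4 -> clock=48.
Op 25: insert b.com -> 10.0.0.1 (expiry=48+8=56). clock=48
Op 26: tick 8 -> clock=56. purged={b.com}
Op 27: tick 4 -> clock=60.
Op 28: insert a.com -> 10.0.0.2 (expiry=60+7=67). clock=60
lookup a.com: present, ip=10.0.0.2 expiry=67 > clock=60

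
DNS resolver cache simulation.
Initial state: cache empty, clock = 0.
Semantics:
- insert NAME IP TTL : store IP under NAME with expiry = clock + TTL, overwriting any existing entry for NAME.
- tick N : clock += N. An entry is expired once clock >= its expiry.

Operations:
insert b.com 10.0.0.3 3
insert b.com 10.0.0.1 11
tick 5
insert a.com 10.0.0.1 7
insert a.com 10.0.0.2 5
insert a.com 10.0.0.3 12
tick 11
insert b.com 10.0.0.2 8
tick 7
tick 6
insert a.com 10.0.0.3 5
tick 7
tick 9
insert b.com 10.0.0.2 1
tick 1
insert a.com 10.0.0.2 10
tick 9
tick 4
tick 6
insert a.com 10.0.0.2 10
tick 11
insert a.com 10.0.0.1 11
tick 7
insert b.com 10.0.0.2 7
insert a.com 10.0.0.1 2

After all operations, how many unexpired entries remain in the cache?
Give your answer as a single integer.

Op 1: insert b.com -> 10.0.0.3 (expiry=0+3=3). clock=0
Op 2: insert b.com -> 10.0.0.1 (expiry=0+11=11). clock=0
Op 3: tick 5 -> clock=5.
Op 4: insert a.com -> 10.0.0.1 (expiry=5+7=12). clock=5
Op 5: insert a.com -> 10.0.0.2 (expiry=5+5=10). clock=5
Op 6: insert a.com -> 10.0.0.3 (expiry=5+12=17). clock=5
Op 7: tick 11 -> clock=16. purged={b.com}
Op 8: insert b.com -> 10.0.0.2 (expiry=16+8=24). clock=16
Op 9: tick 7 -> clock=23. purged={a.com}
Op 10: tick 6 -> clock=29. purged={b.com}
Op 11: insert a.com -> 10.0.0.3 (expiry=29+5=34). clock=29
Op 12: tick 7 -> clock=36. purged={a.com}
Op 13: tick 9 -> clock=45.
Op 14: insert b.com -> 10.0.0.2 (expiry=45+1=46). clock=45
Op 15: tick 1 -> clock=46. purged={b.com}
Op 16: insert a.com -> 10.0.0.2 (expiry=46+10=56). clock=46
Op 17: tick 9 -> clock=55.
Op 18: tick 4 -> clock=59. purged={a.com}
Op 19: tick 6 -> clock=65.
Op 20: insert a.com -> 10.0.0.2 (expiry=65+10=75). clock=65
Op 21: tick 11 -> clock=76. purged={a.com}
Op 22: insert a.com -> 10.0.0.1 (expiry=76+11=87). clock=76
Op 23: tick 7 -> clock=83.
Op 24: insert b.com -> 10.0.0.2 (expiry=83+7=90). clock=83
Op 25: insert a.com -> 10.0.0.1 (expiry=83+2=85). clock=83
Final cache (unexpired): {a.com,b.com} -> size=2

Answer: 2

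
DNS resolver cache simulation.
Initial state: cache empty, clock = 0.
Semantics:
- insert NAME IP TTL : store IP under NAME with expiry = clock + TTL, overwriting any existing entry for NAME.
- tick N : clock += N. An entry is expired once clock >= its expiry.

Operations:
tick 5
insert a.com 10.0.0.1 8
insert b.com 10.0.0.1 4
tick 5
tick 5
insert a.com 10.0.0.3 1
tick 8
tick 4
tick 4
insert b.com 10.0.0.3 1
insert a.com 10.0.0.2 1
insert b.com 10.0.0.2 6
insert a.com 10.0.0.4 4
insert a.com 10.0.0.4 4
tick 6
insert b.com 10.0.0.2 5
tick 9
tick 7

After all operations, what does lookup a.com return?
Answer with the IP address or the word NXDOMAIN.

Answer: NXDOMAIN

Derivation:
Op 1: tick 5 -> clock=5.
Op 2: insert a.com -> 10.0.0.1 (expiry=5+8=13). clock=5
Op 3: insert b.com -> 10.0.0.1 (expiry=5+4=9). clock=5
Op 4: tick 5 -> clock=10. purged={b.com}
Op 5: tick 5 -> clock=15. purged={a.com}
Op 6: insert a.com -> 10.0.0.3 (expiry=15+1=16). clock=15
Op 7: tick 8 -> clock=23. purged={a.com}
Op 8: tick 4 -> clock=27.
Op 9: tick 4 -> clock=31.
Op 10: insert b.com -> 10.0.0.3 (expiry=31+1=32). clock=31
Op 11: insert a.com -> 10.0.0.2 (expiry=31+1=32). clock=31
Op 12: insert b.com -> 10.0.0.2 (expiry=31+6=37). clock=31
Op 13: insert a.com -> 10.0.0.4 (expiry=31+4=35). clock=31
Op 14: insert a.com -> 10.0.0.4 (expiry=31+4=35). clock=31
Op 15: tick 6 -> clock=37. purged={a.com,b.com}
Op 16: insert b.com -> 10.0.0.2 (expiry=37+5=42). clock=37
Op 17: tick 9 -> clock=46. purged={b.com}
Op 18: tick 7 -> clock=53.
lookup a.com: not in cache (expired or never inserted)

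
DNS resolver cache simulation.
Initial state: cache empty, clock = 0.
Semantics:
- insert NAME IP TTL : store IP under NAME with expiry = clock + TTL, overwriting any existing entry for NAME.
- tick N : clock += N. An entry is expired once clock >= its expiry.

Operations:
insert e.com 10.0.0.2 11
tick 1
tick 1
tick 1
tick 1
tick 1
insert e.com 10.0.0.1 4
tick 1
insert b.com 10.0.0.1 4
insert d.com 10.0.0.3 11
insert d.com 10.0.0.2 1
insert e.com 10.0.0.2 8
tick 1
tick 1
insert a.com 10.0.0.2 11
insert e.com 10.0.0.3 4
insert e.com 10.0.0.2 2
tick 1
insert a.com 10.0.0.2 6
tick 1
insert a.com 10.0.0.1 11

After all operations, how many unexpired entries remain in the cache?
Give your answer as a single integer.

Op 1: insert e.com -> 10.0.0.2 (expiry=0+11=11). clock=0
Op 2: tick 1 -> clock=1.
Op 3: tick 1 -> clock=2.
Op 4: tick 1 -> clock=3.
Op 5: tick 1 -> clock=4.
Op 6: tick 1 -> clock=5.
Op 7: insert e.com -> 10.0.0.1 (expiry=5+4=9). clock=5
Op 8: tick 1 -> clock=6.
Op 9: insert b.com -> 10.0.0.1 (expiry=6+4=10). clock=6
Op 10: insert d.com -> 10.0.0.3 (expiry=6+11=17). clock=6
Op 11: insert d.com -> 10.0.0.2 (expiry=6+1=7). clock=6
Op 12: insert e.com -> 10.0.0.2 (expiry=6+8=14). clock=6
Op 13: tick 1 -> clock=7. purged={d.com}
Op 14: tick 1 -> clock=8.
Op 15: insert a.com -> 10.0.0.2 (expiry=8+11=19). clock=8
Op 16: insert e.com -> 10.0.0.3 (expiry=8+4=12). clock=8
Op 17: insert e.com -> 10.0.0.2 (expiry=8+2=10). clock=8
Op 18: tick 1 -> clock=9.
Op 19: insert a.com -> 10.0.0.2 (expiry=9+6=15). clock=9
Op 20: tick 1 -> clock=10. purged={b.com,e.com}
Op 21: insert a.com -> 10.0.0.1 (expiry=10+11=21). clock=10
Final cache (unexpired): {a.com} -> size=1

Answer: 1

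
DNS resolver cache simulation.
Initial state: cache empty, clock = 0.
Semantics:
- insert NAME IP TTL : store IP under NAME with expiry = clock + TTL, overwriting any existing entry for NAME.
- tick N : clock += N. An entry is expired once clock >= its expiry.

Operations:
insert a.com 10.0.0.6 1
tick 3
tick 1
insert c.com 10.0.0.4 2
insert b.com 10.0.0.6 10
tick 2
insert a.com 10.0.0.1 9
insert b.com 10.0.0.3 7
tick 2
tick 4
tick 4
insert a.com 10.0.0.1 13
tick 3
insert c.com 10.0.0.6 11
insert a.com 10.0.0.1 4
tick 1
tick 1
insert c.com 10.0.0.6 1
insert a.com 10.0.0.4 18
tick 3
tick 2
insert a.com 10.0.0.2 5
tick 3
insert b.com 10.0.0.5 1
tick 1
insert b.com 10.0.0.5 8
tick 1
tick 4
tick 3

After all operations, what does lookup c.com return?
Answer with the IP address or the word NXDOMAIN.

Answer: NXDOMAIN

Derivation:
Op 1: insert a.com -> 10.0.0.6 (expiry=0+1=1). clock=0
Op 2: tick 3 -> clock=3. purged={a.com}
Op 3: tick 1 -> clock=4.
Op 4: insert c.com -> 10.0.0.4 (expiry=4+2=6). clock=4
Op 5: insert b.com -> 10.0.0.6 (expiry=4+10=14). clock=4
Op 6: tick 2 -> clock=6. purged={c.com}
Op 7: insert a.com -> 10.0.0.1 (expiry=6+9=15). clock=6
Op 8: insert b.com -> 10.0.0.3 (expiry=6+7=13). clock=6
Op 9: tick 2 -> clock=8.
Op 10: tick 4 -> clock=12.
Op 11: tick 4 -> clock=16. purged={a.com,b.com}
Op 12: insert a.com -> 10.0.0.1 (expiry=16+13=29). clock=16
Op 13: tick 3 -> clock=19.
Op 14: insert c.com -> 10.0.0.6 (expiry=19+11=30). clock=19
Op 15: insert a.com -> 10.0.0.1 (expiry=19+4=23). clock=19
Op 16: tick 1 -> clock=20.
Op 17: tick 1 -> clock=21.
Op 18: insert c.com -> 10.0.0.6 (expiry=21+1=22). clock=21
Op 19: insert a.com -> 10.0.0.4 (expiry=21+18=39). clock=21
Op 20: tick 3 -> clock=24. purged={c.com}
Op 21: tick 2 -> clock=26.
Op 22: insert a.com -> 10.0.0.2 (expiry=26+5=31). clock=26
Op 23: tick 3 -> clock=29.
Op 24: insert b.com -> 10.0.0.5 (expiry=29+1=30). clock=29
Op 25: tick 1 -> clock=30. purged={b.com}
Op 26: insert b.com -> 10.0.0.5 (expiry=30+8=38). clock=30
Op 27: tick 1 -> clock=31. purged={a.com}
Op 28: tick 4 -> clock=35.
Op 29: tick 3 -> clock=38. purged={b.com}
lookup c.com: not in cache (expired or never inserted)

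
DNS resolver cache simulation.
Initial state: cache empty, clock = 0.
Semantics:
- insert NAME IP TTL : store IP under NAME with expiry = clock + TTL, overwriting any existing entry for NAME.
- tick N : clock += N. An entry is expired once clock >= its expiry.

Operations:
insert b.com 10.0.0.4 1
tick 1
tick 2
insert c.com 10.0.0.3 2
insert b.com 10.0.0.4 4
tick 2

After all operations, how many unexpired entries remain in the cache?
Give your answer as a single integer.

Answer: 1

Derivation:
Op 1: insert b.com -> 10.0.0.4 (expiry=0+1=1). clock=0
Op 2: tick 1 -> clock=1. purged={b.com}
Op 3: tick 2 -> clock=3.
Op 4: insert c.com -> 10.0.0.3 (expiry=3+2=5). clock=3
Op 5: insert b.com -> 10.0.0.4 (expiry=3+4=7). clock=3
Op 6: tick 2 -> clock=5. purged={c.com}
Final cache (unexpired): {b.com} -> size=1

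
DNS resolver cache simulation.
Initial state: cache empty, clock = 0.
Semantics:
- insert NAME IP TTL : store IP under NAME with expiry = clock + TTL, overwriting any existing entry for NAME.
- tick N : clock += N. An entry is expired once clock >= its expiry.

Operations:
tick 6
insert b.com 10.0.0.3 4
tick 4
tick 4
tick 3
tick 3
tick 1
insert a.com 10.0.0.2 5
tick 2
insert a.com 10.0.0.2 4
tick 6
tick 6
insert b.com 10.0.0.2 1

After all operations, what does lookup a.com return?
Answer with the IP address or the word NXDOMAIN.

Op 1: tick 6 -> clock=6.
Op 2: insert b.com -> 10.0.0.3 (expiry=6+4=10). clock=6
Op 3: tick 4 -> clock=10. purged={b.com}
Op 4: tick 4 -> clock=14.
Op 5: tick 3 -> clock=17.
Op 6: tick 3 -> clock=20.
Op 7: tick 1 -> clock=21.
Op 8: insert a.com -> 10.0.0.2 (expiry=21+5=26). clock=21
Op 9: tick 2 -> clock=23.
Op 10: insert a.com -> 10.0.0.2 (expiry=23+4=27). clock=23
Op 11: tick 6 -> clock=29. purged={a.com}
Op 12: tick 6 -> clock=35.
Op 13: insert b.com -> 10.0.0.2 (expiry=35+1=36). clock=35
lookup a.com: not in cache (expired or never inserted)

Answer: NXDOMAIN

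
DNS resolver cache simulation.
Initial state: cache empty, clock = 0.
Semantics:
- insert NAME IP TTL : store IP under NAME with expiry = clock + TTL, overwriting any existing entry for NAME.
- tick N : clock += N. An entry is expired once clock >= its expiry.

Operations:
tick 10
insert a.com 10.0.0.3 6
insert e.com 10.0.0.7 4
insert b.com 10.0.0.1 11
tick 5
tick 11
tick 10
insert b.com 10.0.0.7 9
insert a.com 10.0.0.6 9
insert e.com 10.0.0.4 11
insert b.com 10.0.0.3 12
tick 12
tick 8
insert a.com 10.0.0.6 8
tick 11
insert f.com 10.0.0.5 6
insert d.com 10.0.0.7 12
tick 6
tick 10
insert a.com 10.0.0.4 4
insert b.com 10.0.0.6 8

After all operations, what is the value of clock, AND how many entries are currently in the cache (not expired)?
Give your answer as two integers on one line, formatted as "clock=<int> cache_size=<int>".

Answer: clock=83 cache_size=2

Derivation:
Op 1: tick 10 -> clock=10.
Op 2: insert a.com -> 10.0.0.3 (expiry=10+6=16). clock=10
Op 3: insert e.com -> 10.0.0.7 (expiry=10+4=14). clock=10
Op 4: insert b.com -> 10.0.0.1 (expiry=10+11=21). clock=10
Op 5: tick 5 -> clock=15. purged={e.com}
Op 6: tick 11 -> clock=26. purged={a.com,b.com}
Op 7: tick 10 -> clock=36.
Op 8: insert b.com -> 10.0.0.7 (expiry=36+9=45). clock=36
Op 9: insert a.com -> 10.0.0.6 (expiry=36+9=45). clock=36
Op 10: insert e.com -> 10.0.0.4 (expiry=36+11=47). clock=36
Op 11: insert b.com -> 10.0.0.3 (expiry=36+12=48). clock=36
Op 12: tick 12 -> clock=48. purged={a.com,b.com,e.com}
Op 13: tick 8 -> clock=56.
Op 14: insert a.com -> 10.0.0.6 (expiry=56+8=64). clock=56
Op 15: tick 11 -> clock=67. purged={a.com}
Op 16: insert f.com -> 10.0.0.5 (expiry=67+6=73). clock=67
Op 17: insert d.com -> 10.0.0.7 (expiry=67+12=79). clock=67
Op 18: tick 6 -> clock=73. purged={f.com}
Op 19: tick 10 -> clock=83. purged={d.com}
Op 20: insert a.com -> 10.0.0.4 (expiry=83+4=87). clock=83
Op 21: insert b.com -> 10.0.0.6 (expiry=83+8=91). clock=83
Final clock = 83
Final cache (unexpired): {a.com,b.com} -> size=2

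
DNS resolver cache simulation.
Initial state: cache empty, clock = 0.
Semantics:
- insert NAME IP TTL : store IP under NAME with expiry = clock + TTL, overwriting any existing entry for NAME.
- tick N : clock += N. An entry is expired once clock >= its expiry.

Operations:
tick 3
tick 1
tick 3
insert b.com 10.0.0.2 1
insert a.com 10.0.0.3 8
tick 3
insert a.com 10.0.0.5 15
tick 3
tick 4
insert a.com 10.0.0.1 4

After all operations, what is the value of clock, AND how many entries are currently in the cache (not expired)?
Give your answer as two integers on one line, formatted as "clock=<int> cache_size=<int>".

Answer: clock=17 cache_size=1

Derivation:
Op 1: tick 3 -> clock=3.
Op 2: tick 1 -> clock=4.
Op 3: tick 3 -> clock=7.
Op 4: insert b.com -> 10.0.0.2 (expiry=7+1=8). clock=7
Op 5: insert a.com -> 10.0.0.3 (expiry=7+8=15). clock=7
Op 6: tick 3 -> clock=10. purged={b.com}
Op 7: insert a.com -> 10.0.0.5 (expiry=10+15=25). clock=10
Op 8: tick 3 -> clock=13.
Op 9: tick 4 -> clock=17.
Op 10: insert a.com -> 10.0.0.1 (expiry=17+4=21). clock=17
Final clock = 17
Final cache (unexpired): {a.com} -> size=1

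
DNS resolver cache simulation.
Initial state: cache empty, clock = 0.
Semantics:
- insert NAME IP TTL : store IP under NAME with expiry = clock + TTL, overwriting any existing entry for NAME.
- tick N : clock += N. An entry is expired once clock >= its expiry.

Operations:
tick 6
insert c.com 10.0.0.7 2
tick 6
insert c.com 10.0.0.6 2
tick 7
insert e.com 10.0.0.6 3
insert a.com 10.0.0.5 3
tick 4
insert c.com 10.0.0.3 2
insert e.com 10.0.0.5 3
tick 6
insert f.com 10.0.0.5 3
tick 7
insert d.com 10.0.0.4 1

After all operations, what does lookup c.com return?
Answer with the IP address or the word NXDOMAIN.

Answer: NXDOMAIN

Derivation:
Op 1: tick 6 -> clock=6.
Op 2: insert c.com -> 10.0.0.7 (expiry=6+2=8). clock=6
Op 3: tick 6 -> clock=12. purged={c.com}
Op 4: insert c.com -> 10.0.0.6 (expiry=12+2=14). clock=12
Op 5: tick 7 -> clock=19. purged={c.com}
Op 6: insert e.com -> 10.0.0.6 (expiry=19+3=22). clock=19
Op 7: insert a.com -> 10.0.0.5 (expiry=19+3=22). clock=19
Op 8: tick 4 -> clock=23. purged={a.com,e.com}
Op 9: insert c.com -> 10.0.0.3 (expiry=23+2=25). clock=23
Op 10: insert e.com -> 10.0.0.5 (expiry=23+3=26). clock=23
Op 11: tick 6 -> clock=29. purged={c.com,e.com}
Op 12: insert f.com -> 10.0.0.5 (expiry=29+3=32). clock=29
Op 13: tick 7 -> clock=36. purged={f.com}
Op 14: insert d.com -> 10.0.0.4 (expiry=36+1=37). clock=36
lookup c.com: not in cache (expired or never inserted)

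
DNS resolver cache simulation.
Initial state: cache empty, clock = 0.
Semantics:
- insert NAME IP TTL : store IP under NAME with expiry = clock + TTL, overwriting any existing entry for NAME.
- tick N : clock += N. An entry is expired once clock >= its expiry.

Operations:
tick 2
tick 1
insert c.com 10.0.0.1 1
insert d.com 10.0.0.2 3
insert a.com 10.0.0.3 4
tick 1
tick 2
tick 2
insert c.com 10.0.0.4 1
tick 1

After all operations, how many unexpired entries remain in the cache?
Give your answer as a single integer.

Op 1: tick 2 -> clock=2.
Op 2: tick 1 -> clock=3.
Op 3: insert c.com -> 10.0.0.1 (expiry=3+1=4). clock=3
Op 4: insert d.com -> 10.0.0.2 (expiry=3+3=6). clock=3
Op 5: insert a.com -> 10.0.0.3 (expiry=3+4=7). clock=3
Op 6: tick 1 -> clock=4. purged={c.com}
Op 7: tick 2 -> clock=6. purged={d.com}
Op 8: tick 2 -> clock=8. purged={a.com}
Op 9: insert c.com -> 10.0.0.4 (expiry=8+1=9). clock=8
Op 10: tick 1 -> clock=9. purged={c.com}
Final cache (unexpired): {} -> size=0

Answer: 0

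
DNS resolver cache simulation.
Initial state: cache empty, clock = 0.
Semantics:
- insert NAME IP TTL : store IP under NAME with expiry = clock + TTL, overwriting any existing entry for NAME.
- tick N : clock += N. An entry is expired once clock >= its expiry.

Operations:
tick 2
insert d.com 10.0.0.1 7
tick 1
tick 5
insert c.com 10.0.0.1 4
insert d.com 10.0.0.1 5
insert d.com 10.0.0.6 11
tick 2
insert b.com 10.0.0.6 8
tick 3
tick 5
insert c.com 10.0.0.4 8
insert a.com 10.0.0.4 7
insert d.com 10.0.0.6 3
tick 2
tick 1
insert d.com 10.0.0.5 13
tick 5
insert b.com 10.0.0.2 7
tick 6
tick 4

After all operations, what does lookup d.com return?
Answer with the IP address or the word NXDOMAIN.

Answer: NXDOMAIN

Derivation:
Op 1: tick 2 -> clock=2.
Op 2: insert d.com -> 10.0.0.1 (expiry=2+7=9). clock=2
Op 3: tick 1 -> clock=3.
Op 4: tick 5 -> clock=8.
Op 5: insert c.com -> 10.0.0.1 (expiry=8+4=12). clock=8
Op 6: insert d.com -> 10.0.0.1 (expiry=8+5=13). clock=8
Op 7: insert d.com -> 10.0.0.6 (expiry=8+11=19). clock=8
Op 8: tick 2 -> clock=10.
Op 9: insert b.com -> 10.0.0.6 (expiry=10+8=18). clock=10
Op 10: tick 3 -> clock=13. purged={c.com}
Op 11: tick 5 -> clock=18. purged={b.com}
Op 12: insert c.com -> 10.0.0.4 (expiry=18+8=26). clock=18
Op 13: insert a.com -> 10.0.0.4 (expiry=18+7=25). clock=18
Op 14: insert d.com -> 10.0.0.6 (expiry=18+3=21). clock=18
Op 15: tick 2 -> clock=20.
Op 16: tick 1 -> clock=21. purged={d.com}
Op 17: insert d.com -> 10.0.0.5 (expiry=21+13=34). clock=21
Op 18: tick 5 -> clock=26. purged={a.com,c.com}
Op 19: insert b.com -> 10.0.0.2 (expiry=26+7=33). clock=26
Op 20: tick 6 -> clock=32.
Op 21: tick 4 -> clock=36. purged={b.com,d.com}
lookup d.com: not in cache (expired or never inserted)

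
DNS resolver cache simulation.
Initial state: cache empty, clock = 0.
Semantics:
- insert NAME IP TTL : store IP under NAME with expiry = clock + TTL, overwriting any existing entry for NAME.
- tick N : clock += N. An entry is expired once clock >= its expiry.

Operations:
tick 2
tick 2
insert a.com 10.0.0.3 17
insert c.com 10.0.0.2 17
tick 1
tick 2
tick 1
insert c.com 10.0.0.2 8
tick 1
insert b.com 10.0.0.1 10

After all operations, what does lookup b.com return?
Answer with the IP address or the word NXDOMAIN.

Op 1: tick 2 -> clock=2.
Op 2: tick 2 -> clock=4.
Op 3: insert a.com -> 10.0.0.3 (expiry=4+17=21). clock=4
Op 4: insert c.com -> 10.0.0.2 (expiry=4+17=21). clock=4
Op 5: tick 1 -> clock=5.
Op 6: tick 2 -> clock=7.
Op 7: tick 1 -> clock=8.
Op 8: insert c.com -> 10.0.0.2 (expiry=8+8=16). clock=8
Op 9: tick 1 -> clock=9.
Op 10: insert b.com -> 10.0.0.1 (expiry=9+10=19). clock=9
lookup b.com: present, ip=10.0.0.1 expiry=19 > clock=9

Answer: 10.0.0.1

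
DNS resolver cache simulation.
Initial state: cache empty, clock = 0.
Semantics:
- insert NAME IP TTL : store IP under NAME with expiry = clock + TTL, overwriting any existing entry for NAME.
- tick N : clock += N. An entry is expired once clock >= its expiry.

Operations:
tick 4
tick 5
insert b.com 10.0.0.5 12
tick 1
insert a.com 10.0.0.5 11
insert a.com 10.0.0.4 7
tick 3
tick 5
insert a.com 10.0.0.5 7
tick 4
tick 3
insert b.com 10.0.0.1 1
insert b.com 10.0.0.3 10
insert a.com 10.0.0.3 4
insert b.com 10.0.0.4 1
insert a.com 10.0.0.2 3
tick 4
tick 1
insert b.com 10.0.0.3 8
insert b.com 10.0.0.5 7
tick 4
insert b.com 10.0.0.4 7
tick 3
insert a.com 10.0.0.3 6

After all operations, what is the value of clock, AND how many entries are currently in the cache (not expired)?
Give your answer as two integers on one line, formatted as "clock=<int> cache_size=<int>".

Op 1: tick 4 -> clock=4.
Op 2: tick 5 -> clock=9.
Op 3: insert b.com -> 10.0.0.5 (expiry=9+12=21). clock=9
Op 4: tick 1 -> clock=10.
Op 5: insert a.com -> 10.0.0.5 (expiry=10+11=21). clock=10
Op 6: insert a.com -> 10.0.0.4 (expiry=10+7=17). clock=10
Op 7: tick 3 -> clock=13.
Op 8: tick 5 -> clock=18. purged={a.com}
Op 9: insert a.com -> 10.0.0.5 (expiry=18+7=25). clock=18
Op 10: tick 4 -> clock=22. purged={b.com}
Op 11: tick 3 -> clock=25. purged={a.com}
Op 12: insert b.com -> 10.0.0.1 (expiry=25+1=26). clock=25
Op 13: insert b.com -> 10.0.0.3 (expiry=25+10=35). clock=25
Op 14: insert a.com -> 10.0.0.3 (expiry=25+4=29). clock=25
Op 15: insert b.com -> 10.0.0.4 (expiry=25+1=26). clock=25
Op 16: insert a.com -> 10.0.0.2 (expiry=25+3=28). clock=25
Op 17: tick 4 -> clock=29. purged={a.com,b.com}
Op 18: tick 1 -> clock=30.
Op 19: insert b.com -> 10.0.0.3 (expiry=30+8=38). clock=30
Op 20: insert b.com -> 10.0.0.5 (expiry=30+7=37). clock=30
Op 21: tick 4 -> clock=34.
Op 22: insert b.com -> 10.0.0.4 (expiry=34+7=41). clock=34
Op 23: tick 3 -> clock=37.
Op 24: insert a.com -> 10.0.0.3 (expiry=37+6=43). clock=37
Final clock = 37
Final cache (unexpired): {a.com,b.com} -> size=2

Answer: clock=37 cache_size=2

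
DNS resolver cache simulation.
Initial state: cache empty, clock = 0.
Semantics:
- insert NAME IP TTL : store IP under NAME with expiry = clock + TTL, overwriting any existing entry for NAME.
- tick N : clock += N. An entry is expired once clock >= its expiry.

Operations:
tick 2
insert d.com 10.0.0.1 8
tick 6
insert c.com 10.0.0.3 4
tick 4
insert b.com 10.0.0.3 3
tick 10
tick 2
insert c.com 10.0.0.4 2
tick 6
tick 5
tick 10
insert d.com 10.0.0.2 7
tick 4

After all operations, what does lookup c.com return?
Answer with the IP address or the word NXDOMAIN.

Answer: NXDOMAIN

Derivation:
Op 1: tick 2 -> clock=2.
Op 2: insert d.com -> 10.0.0.1 (expiry=2+8=10). clock=2
Op 3: tick 6 -> clock=8.
Op 4: insert c.com -> 10.0.0.3 (expiry=8+4=12). clock=8
Op 5: tick 4 -> clock=12. purged={c.com,d.com}
Op 6: insert b.com -> 10.0.0.3 (expiry=12+3=15). clock=12
Op 7: tick 10 -> clock=22. purged={b.com}
Op 8: tick 2 -> clock=24.
Op 9: insert c.com -> 10.0.0.4 (expiry=24+2=26). clock=24
Op 10: tick 6 -> clock=30. purged={c.com}
Op 11: tick 5 -> clock=35.
Op 12: tick 10 -> clock=45.
Op 13: insert d.com -> 10.0.0.2 (expiry=45+7=52). clock=45
Op 14: tick 4 -> clock=49.
lookup c.com: not in cache (expired or never inserted)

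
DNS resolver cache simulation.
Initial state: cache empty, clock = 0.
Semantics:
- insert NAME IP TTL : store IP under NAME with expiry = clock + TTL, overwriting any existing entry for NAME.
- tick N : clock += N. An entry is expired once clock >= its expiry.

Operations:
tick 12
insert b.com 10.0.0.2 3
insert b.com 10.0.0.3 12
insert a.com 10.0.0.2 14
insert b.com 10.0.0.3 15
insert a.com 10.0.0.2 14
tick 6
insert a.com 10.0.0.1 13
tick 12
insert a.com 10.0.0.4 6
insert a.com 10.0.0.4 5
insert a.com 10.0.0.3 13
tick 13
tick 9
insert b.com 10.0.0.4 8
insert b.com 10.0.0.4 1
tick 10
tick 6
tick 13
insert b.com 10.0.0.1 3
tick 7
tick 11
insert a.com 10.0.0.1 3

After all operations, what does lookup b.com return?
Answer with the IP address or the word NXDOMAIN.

Answer: NXDOMAIN

Derivation:
Op 1: tick 12 -> clock=12.
Op 2: insert b.com -> 10.0.0.2 (expiry=12+3=15). clock=12
Op 3: insert b.com -> 10.0.0.3 (expiry=12+12=24). clock=12
Op 4: insert a.com -> 10.0.0.2 (expiry=12+14=26). clock=12
Op 5: insert b.com -> 10.0.0.3 (expiry=12+15=27). clock=12
Op 6: insert a.com -> 10.0.0.2 (expiry=12+14=26). clock=12
Op 7: tick 6 -> clock=18.
Op 8: insert a.com -> 10.0.0.1 (expiry=18+13=31). clock=18
Op 9: tick 12 -> clock=30. purged={b.com}
Op 10: insert a.com -> 10.0.0.4 (expiry=30+6=36). clock=30
Op 11: insert a.com -> 10.0.0.4 (expiry=30+5=35). clock=30
Op 12: insert a.com -> 10.0.0.3 (expiry=30+13=43). clock=30
Op 13: tick 13 -> clock=43. purged={a.com}
Op 14: tick 9 -> clock=52.
Op 15: insert b.com -> 10.0.0.4 (expiry=52+8=60). clock=52
Op 16: insert b.com -> 10.0.0.4 (expiry=52+1=53). clock=52
Op 17: tick 10 -> clock=62. purged={b.com}
Op 18: tick 6 -> clock=68.
Op 19: tick 13 -> clock=81.
Op 20: insert b.com -> 10.0.0.1 (expiry=81+3=84). clock=81
Op 21: tick 7 -> clock=88. purged={b.com}
Op 22: tick 11 -> clock=99.
Op 23: insert a.com -> 10.0.0.1 (expiry=99+3=102). clock=99
lookup b.com: not in cache (expired or never inserted)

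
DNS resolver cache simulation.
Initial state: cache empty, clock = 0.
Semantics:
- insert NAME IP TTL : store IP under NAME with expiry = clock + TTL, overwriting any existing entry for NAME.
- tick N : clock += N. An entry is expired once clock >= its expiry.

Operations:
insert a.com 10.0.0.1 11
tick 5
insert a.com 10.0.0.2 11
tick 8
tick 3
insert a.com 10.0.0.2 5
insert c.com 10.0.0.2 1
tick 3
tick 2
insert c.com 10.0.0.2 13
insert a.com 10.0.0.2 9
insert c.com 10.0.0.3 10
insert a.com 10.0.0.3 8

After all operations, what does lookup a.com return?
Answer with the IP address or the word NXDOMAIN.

Op 1: insert a.com -> 10.0.0.1 (expiry=0+11=11). clock=0
Op 2: tick 5 -> clock=5.
Op 3: insert a.com -> 10.0.0.2 (expiry=5+11=16). clock=5
Op 4: tick 8 -> clock=13.
Op 5: tick 3 -> clock=16. purged={a.com}
Op 6: insert a.com -> 10.0.0.2 (expiry=16+5=21). clock=16
Op 7: insert c.com -> 10.0.0.2 (expiry=16+1=17). clock=16
Op 8: tick 3 -> clock=19. purged={c.com}
Op 9: tick 2 -> clock=21. purged={a.com}
Op 10: insert c.com -> 10.0.0.2 (expiry=21+13=34). clock=21
Op 11: insert a.com -> 10.0.0.2 (expiry=21+9=30). clock=21
Op 12: insert c.com -> 10.0.0.3 (expiry=21+10=31). clock=21
Op 13: insert a.com -> 10.0.0.3 (expiry=21+8=29). clock=21
lookup a.com: present, ip=10.0.0.3 expiry=29 > clock=21

Answer: 10.0.0.3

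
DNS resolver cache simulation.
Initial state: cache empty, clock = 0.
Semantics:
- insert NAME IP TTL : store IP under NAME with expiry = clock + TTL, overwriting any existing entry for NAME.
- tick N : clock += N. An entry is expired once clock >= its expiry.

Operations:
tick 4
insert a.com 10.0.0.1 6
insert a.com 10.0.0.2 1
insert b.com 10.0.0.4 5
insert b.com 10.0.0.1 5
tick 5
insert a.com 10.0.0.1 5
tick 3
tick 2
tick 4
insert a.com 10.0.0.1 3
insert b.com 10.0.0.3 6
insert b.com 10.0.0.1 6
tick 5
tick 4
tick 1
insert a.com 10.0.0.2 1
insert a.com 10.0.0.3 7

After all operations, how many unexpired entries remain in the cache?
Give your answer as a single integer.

Op 1: tick 4 -> clock=4.
Op 2: insert a.com -> 10.0.0.1 (expiry=4+6=10). clock=4
Op 3: insert a.com -> 10.0.0.2 (expiry=4+1=5). clock=4
Op 4: insert b.com -> 10.0.0.4 (expiry=4+5=9). clock=4
Op 5: insert b.com -> 10.0.0.1 (expiry=4+5=9). clock=4
Op 6: tick 5 -> clock=9. purged={a.com,b.com}
Op 7: insert a.com -> 10.0.0.1 (expiry=9+5=14). clock=9
Op 8: tick 3 -> clock=12.
Op 9: tick 2 -> clock=14. purged={a.com}
Op 10: tick 4 -> clock=18.
Op 11: insert a.com -> 10.0.0.1 (expiry=18+3=21). clock=18
Op 12: insert b.com -> 10.0.0.3 (expiry=18+6=24). clock=18
Op 13: insert b.com -> 10.0.0.1 (expiry=18+6=24). clock=18
Op 14: tick 5 -> clock=23. purged={a.com}
Op 15: tick 4 -> clock=27. purged={b.com}
Op 16: tick 1 -> clock=28.
Op 17: insert a.com -> 10.0.0.2 (expiry=28+1=29). clock=28
Op 18: insert a.com -> 10.0.0.3 (expiry=28+7=35). clock=28
Final cache (unexpired): {a.com} -> size=1

Answer: 1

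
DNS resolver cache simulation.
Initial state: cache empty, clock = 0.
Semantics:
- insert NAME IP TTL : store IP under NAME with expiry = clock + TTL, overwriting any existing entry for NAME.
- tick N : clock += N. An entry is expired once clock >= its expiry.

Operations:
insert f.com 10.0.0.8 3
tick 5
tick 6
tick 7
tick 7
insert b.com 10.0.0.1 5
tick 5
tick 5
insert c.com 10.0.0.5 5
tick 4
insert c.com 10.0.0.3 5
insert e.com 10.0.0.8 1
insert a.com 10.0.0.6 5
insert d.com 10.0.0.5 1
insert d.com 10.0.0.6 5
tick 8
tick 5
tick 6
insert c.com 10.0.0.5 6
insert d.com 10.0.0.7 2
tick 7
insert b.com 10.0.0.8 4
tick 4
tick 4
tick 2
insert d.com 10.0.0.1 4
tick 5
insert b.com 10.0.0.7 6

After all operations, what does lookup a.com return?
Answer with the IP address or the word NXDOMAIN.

Answer: NXDOMAIN

Derivation:
Op 1: insert f.com -> 10.0.0.8 (expiry=0+3=3). clock=0
Op 2: tick 5 -> clock=5. purged={f.com}
Op 3: tick 6 -> clock=11.
Op 4: tick 7 -> clock=18.
Op 5: tick 7 -> clock=25.
Op 6: insert b.com -> 10.0.0.1 (expiry=25+5=30). clock=25
Op 7: tick 5 -> clock=30. purged={b.com}
Op 8: tick 5 -> clock=35.
Op 9: insert c.com -> 10.0.0.5 (expiry=35+5=40). clock=35
Op 10: tick 4 -> clock=39.
Op 11: insert c.com -> 10.0.0.3 (expiry=39+5=44). clock=39
Op 12: insert e.com -> 10.0.0.8 (expiry=39+1=40). clock=39
Op 13: insert a.com -> 10.0.0.6 (expiry=39+5=44). clock=39
Op 14: insert d.com -> 10.0.0.5 (expiry=39+1=40). clock=39
Op 15: insert d.com -> 10.0.0.6 (expiry=39+5=44). clock=39
Op 16: tick 8 -> clock=47. purged={a.com,c.com,d.com,e.com}
Op 17: tick 5 -> clock=52.
Op 18: tick 6 -> clock=58.
Op 19: insert c.com -> 10.0.0.5 (expiry=58+6=64). clock=58
Op 20: insert d.com -> 10.0.0.7 (expiry=58+2=60). clock=58
Op 21: tick 7 -> clock=65. purged={c.com,d.com}
Op 22: insert b.com -> 10.0.0.8 (expiry=65+4=69). clock=65
Op 23: tick 4 -> clock=69. purged={b.com}
Op 24: tick 4 -> clock=73.
Op 25: tick 2 -> clock=75.
Op 26: insert d.com -> 10.0.0.1 (expiry=75+4=79). clock=75
Op 27: tick 5 -> clock=80. purged={d.com}
Op 28: insert b.com -> 10.0.0.7 (expiry=80+6=86). clock=80
lookup a.com: not in cache (expired or never inserted)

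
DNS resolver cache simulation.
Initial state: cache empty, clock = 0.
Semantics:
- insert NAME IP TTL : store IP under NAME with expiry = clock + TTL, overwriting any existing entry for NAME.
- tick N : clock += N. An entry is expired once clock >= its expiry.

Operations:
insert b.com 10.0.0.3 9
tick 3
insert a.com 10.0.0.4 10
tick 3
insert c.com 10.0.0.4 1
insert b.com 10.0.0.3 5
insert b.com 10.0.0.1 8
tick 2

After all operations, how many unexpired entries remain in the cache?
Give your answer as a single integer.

Answer: 2

Derivation:
Op 1: insert b.com -> 10.0.0.3 (expiry=0+9=9). clock=0
Op 2: tick 3 -> clock=3.
Op 3: insert a.com -> 10.0.0.4 (expiry=3+10=13). clock=3
Op 4: tick 3 -> clock=6.
Op 5: insert c.com -> 10.0.0.4 (expiry=6+1=7). clock=6
Op 6: insert b.com -> 10.0.0.3 (expiry=6+5=11). clock=6
Op 7: insert b.com -> 10.0.0.1 (expiry=6+8=14). clock=6
Op 8: tick 2 -> clock=8. purged={c.com}
Final cache (unexpired): {a.com,b.com} -> size=2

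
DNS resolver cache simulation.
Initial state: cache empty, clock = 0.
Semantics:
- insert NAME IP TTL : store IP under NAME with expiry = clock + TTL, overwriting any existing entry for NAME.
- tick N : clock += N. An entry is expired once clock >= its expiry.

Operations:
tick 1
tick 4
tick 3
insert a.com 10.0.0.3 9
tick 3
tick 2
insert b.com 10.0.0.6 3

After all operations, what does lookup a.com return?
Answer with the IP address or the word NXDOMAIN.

Answer: 10.0.0.3

Derivation:
Op 1: tick 1 -> clock=1.
Op 2: tick 4 -> clock=5.
Op 3: tick 3 -> clock=8.
Op 4: insert a.com -> 10.0.0.3 (expiry=8+9=17). clock=8
Op 5: tick 3 -> clock=11.
Op 6: tick 2 -> clock=13.
Op 7: insert b.com -> 10.0.0.6 (expiry=13+3=16). clock=13
lookup a.com: present, ip=10.0.0.3 expiry=17 > clock=13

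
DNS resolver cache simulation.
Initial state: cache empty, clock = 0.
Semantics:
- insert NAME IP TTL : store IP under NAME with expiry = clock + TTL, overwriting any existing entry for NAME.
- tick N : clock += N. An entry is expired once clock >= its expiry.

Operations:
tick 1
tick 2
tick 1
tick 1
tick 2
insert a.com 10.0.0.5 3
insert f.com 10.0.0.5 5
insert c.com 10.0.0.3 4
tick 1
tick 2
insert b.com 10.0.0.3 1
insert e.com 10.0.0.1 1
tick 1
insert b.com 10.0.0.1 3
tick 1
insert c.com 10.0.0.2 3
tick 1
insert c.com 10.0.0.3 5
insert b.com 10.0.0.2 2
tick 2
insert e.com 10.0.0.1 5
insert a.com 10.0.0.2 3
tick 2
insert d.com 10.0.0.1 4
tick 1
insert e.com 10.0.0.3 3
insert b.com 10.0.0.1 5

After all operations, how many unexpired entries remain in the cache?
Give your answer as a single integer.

Answer: 3

Derivation:
Op 1: tick 1 -> clock=1.
Op 2: tick 2 -> clock=3.
Op 3: tick 1 -> clock=4.
Op 4: tick 1 -> clock=5.
Op 5: tick 2 -> clock=7.
Op 6: insert a.com -> 10.0.0.5 (expiry=7+3=10). clock=7
Op 7: insert f.com -> 10.0.0.5 (expiry=7+5=12). clock=7
Op 8: insert c.com -> 10.0.0.3 (expiry=7+4=11). clock=7
Op 9: tick 1 -> clock=8.
Op 10: tick 2 -> clock=10. purged={a.com}
Op 11: insert b.com -> 10.0.0.3 (expiry=10+1=11). clock=10
Op 12: insert e.com -> 10.0.0.1 (expiry=10+1=11). clock=10
Op 13: tick 1 -> clock=11. purged={b.com,c.com,e.com}
Op 14: insert b.com -> 10.0.0.1 (expiry=11+3=14). clock=11
Op 15: tick 1 -> clock=12. purged={f.com}
Op 16: insert c.com -> 10.0.0.2 (expiry=12+3=15). clock=12
Op 17: tick 1 -> clock=13.
Op 18: insert c.com -> 10.0.0.3 (expiry=13+5=18). clock=13
Op 19: insert b.com -> 10.0.0.2 (expiry=13+2=15). clock=13
Op 20: tick 2 -> clock=15. purged={b.com}
Op 21: insert e.com -> 10.0.0.1 (expiry=15+5=20). clock=15
Op 22: insert a.com -> 10.0.0.2 (expiry=15+3=18). clock=15
Op 23: tick 2 -> clock=17.
Op 24: insert d.com -> 10.0.0.1 (expiry=17+4=21). clock=17
Op 25: tick 1 -> clock=18. purged={a.com,c.com}
Op 26: insert e.com -> 10.0.0.3 (expiry=18+3=21). clock=18
Op 27: insert b.com -> 10.0.0.1 (expiry=18+5=23). clock=18
Final cache (unexpired): {b.com,d.com,e.com} -> size=3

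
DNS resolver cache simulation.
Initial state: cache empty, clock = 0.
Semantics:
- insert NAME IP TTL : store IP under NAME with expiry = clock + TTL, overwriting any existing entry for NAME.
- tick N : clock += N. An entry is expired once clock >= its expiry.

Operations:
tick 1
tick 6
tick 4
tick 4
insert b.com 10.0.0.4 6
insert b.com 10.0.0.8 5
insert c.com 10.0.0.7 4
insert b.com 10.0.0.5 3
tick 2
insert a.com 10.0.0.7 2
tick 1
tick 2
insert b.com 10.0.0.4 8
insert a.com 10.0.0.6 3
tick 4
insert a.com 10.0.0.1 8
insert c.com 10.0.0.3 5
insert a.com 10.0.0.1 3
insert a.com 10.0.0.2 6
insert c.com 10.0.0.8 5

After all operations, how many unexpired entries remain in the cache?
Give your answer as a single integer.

Op 1: tick 1 -> clock=1.
Op 2: tick 6 -> clock=7.
Op 3: tick 4 -> clock=11.
Op 4: tick 4 -> clock=15.
Op 5: insert b.com -> 10.0.0.4 (expiry=15+6=21). clock=15
Op 6: insert b.com -> 10.0.0.8 (expiry=15+5=20). clock=15
Op 7: insert c.com -> 10.0.0.7 (expiry=15+4=19). clock=15
Op 8: insert b.com -> 10.0.0.5 (expiry=15+3=18). clock=15
Op 9: tick 2 -> clock=17.
Op 10: insert a.com -> 10.0.0.7 (expiry=17+2=19). clock=17
Op 11: tick 1 -> clock=18. purged={b.com}
Op 12: tick 2 -> clock=20. purged={a.com,c.com}
Op 13: insert b.com -> 10.0.0.4 (expiry=20+8=28). clock=20
Op 14: insert a.com -> 10.0.0.6 (expiry=20+3=23). clock=20
Op 15: tick 4 -> clock=24. purged={a.com}
Op 16: insert a.com -> 10.0.0.1 (expiry=24+8=32). clock=24
Op 17: insert c.com -> 10.0.0.3 (expiry=24+5=29). clock=24
Op 18: insert a.com -> 10.0.0.1 (expiry=24+3=27). clock=24
Op 19: insert a.com -> 10.0.0.2 (expiry=24+6=30). clock=24
Op 20: insert c.com -> 10.0.0.8 (expiry=24+5=29). clock=24
Final cache (unexpired): {a.com,b.com,c.com} -> size=3

Answer: 3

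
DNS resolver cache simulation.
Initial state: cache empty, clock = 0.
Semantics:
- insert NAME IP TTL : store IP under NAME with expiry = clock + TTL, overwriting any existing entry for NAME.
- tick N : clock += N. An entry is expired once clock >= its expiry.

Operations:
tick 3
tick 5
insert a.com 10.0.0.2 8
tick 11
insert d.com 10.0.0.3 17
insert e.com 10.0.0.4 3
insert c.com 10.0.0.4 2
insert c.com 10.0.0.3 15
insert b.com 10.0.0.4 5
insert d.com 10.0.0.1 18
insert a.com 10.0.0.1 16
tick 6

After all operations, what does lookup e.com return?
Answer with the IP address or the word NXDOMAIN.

Answer: NXDOMAIN

Derivation:
Op 1: tick 3 -> clock=3.
Op 2: tick 5 -> clock=8.
Op 3: insert a.com -> 10.0.0.2 (expiry=8+8=16). clock=8
Op 4: tick 11 -> clock=19. purged={a.com}
Op 5: insert d.com -> 10.0.0.3 (expiry=19+17=36). clock=19
Op 6: insert e.com -> 10.0.0.4 (expiry=19+3=22). clock=19
Op 7: insert c.com -> 10.0.0.4 (expiry=19+2=21). clock=19
Op 8: insert c.com -> 10.0.0.3 (expiry=19+15=34). clock=19
Op 9: insert b.com -> 10.0.0.4 (expiry=19+5=24). clock=19
Op 10: insert d.com -> 10.0.0.1 (expiry=19+18=37). clock=19
Op 11: insert a.com -> 10.0.0.1 (expiry=19+16=35). clock=19
Op 12: tick 6 -> clock=25. purged={b.com,e.com}
lookup e.com: not in cache (expired or never inserted)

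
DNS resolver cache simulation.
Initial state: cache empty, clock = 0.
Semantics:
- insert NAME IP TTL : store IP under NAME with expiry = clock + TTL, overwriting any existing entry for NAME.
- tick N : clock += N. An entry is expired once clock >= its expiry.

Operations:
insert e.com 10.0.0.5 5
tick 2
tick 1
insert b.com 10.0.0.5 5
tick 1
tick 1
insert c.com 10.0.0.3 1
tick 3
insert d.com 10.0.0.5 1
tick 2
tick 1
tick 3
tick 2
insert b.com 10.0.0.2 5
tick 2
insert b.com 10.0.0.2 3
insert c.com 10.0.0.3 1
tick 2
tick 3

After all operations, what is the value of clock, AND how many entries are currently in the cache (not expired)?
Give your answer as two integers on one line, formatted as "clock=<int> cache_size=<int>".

Answer: clock=23 cache_size=0

Derivation:
Op 1: insert e.com -> 10.0.0.5 (expiry=0+5=5). clock=0
Op 2: tick 2 -> clock=2.
Op 3: tick 1 -> clock=3.
Op 4: insert b.com -> 10.0.0.5 (expiry=3+5=8). clock=3
Op 5: tick 1 -> clock=4.
Op 6: tick 1 -> clock=5. purged={e.com}
Op 7: insert c.com -> 10.0.0.3 (expiry=5+1=6). clock=5
Op 8: tick 3 -> clock=8. purged={b.com,c.com}
Op 9: insert d.com -> 10.0.0.5 (expiry=8+1=9). clock=8
Op 10: tick 2 -> clock=10. purged={d.com}
Op 11: tick 1 -> clock=11.
Op 12: tick 3 -> clock=14.
Op 13: tick 2 -> clock=16.
Op 14: insert b.com -> 10.0.0.2 (expiry=16+5=21). clock=16
Op 15: tick 2 -> clock=18.
Op 16: insert b.com -> 10.0.0.2 (expiry=18+3=21). clock=18
Op 17: insert c.com -> 10.0.0.3 (expiry=18+1=19). clock=18
Op 18: tick 2 -> clock=20. purged={c.com}
Op 19: tick 3 -> clock=23. purged={b.com}
Final clock = 23
Final cache (unexpired): {} -> size=0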